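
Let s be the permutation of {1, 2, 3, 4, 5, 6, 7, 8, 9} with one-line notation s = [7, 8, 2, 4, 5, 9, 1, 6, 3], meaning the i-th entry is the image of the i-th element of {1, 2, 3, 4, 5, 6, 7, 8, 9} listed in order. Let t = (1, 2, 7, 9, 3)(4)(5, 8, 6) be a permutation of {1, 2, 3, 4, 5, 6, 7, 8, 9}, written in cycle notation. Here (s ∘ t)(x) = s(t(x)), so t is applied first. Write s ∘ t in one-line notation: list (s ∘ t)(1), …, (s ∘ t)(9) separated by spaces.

8 1 7 4 6 5 3 9 2

(s ∘ t)(x) = s(t(x)). Computing each image: s(t(1)) = s(2) = 8, s(t(2)) = s(7) = 1, s(t(3)) = s(1) = 7, s(t(4)) = s(4) = 4, s(t(5)) = s(8) = 6, s(t(6)) = s(5) = 5, s(t(7)) = s(9) = 3, s(t(8)) = s(6) = 9, s(t(9)) = s(3) = 2.
Hence s ∘ t = [8 1 7 4 6 5 3 9 2].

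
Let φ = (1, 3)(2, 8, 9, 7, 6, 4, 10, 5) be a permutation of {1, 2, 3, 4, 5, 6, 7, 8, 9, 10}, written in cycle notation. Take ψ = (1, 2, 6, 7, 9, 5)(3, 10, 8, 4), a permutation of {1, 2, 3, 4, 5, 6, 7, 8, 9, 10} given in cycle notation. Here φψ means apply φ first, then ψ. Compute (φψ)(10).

(φψ)(10) = ψ(φ(10)). φ(10) = 5, then ψ(5) = 1. So (φψ)(10) = 1.

1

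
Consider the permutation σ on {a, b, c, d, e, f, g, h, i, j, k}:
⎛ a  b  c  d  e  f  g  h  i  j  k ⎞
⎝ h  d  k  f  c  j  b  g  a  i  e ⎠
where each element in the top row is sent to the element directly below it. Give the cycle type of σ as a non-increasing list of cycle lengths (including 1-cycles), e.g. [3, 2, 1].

[8, 3]

The disjoint cycles are (a, h, g, b, d, f, j, i)(c, k, e), with lengths 8, 3 in non-increasing order.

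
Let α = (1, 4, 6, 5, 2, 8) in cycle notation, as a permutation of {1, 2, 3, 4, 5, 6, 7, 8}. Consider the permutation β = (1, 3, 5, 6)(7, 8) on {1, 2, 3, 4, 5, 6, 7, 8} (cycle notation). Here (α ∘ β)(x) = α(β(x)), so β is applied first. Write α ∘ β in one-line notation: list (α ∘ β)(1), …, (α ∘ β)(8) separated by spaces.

3 8 2 6 5 4 1 7

(α ∘ β)(x) = α(β(x)). Computing each image: α(β(1)) = α(3) = 3, α(β(2)) = α(2) = 8, α(β(3)) = α(5) = 2, α(β(4)) = α(4) = 6, α(β(5)) = α(6) = 5, α(β(6)) = α(1) = 4, α(β(7)) = α(8) = 1, α(β(8)) = α(7) = 7.
Hence α ∘ β = [3 8 2 6 5 4 1 7].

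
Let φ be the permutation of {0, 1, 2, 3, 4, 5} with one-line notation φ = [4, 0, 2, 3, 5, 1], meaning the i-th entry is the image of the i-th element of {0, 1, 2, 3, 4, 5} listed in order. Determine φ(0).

4

0 is element number 1 of the domain, and entry number 1 of the one-line form is 4, so φ(0) = 4.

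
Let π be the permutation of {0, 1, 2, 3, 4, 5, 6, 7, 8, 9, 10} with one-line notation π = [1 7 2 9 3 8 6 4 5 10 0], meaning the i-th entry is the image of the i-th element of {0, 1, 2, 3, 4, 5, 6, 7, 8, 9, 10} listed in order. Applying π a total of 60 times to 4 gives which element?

0

Tracing 4 → 3 → … returns to 4 after 7 steps, so 4 lies in a 7-cycle (0 1 7 4 3 9 10).
Since the cycle has length 7, π^60 acts on it the same as π^4 (60 mod 7 = 4).
Advancing 4 steps from 4: 4 → 3 → 9 → 10 → 0.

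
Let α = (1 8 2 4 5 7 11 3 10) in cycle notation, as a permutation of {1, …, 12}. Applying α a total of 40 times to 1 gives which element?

1 lies in the 9-cycle (1 8 2 4 5 7 11 3 10).
On a 9-cycle, α^9 is the identity, so α^40 = α^4 there (40 ≡ 4 mod 9).
Stepping 4 places around the cycle: 1 → 8 → 2 → 4 → 5.

5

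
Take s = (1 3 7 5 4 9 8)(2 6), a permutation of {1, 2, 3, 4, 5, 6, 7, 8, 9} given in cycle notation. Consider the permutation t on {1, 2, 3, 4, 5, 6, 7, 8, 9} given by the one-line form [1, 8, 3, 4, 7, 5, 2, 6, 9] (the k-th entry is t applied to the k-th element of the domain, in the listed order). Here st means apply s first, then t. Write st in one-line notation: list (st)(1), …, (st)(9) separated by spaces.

(st)(x) = t(s(x)). Computing each image: t(s(1)) = t(3) = 3, t(s(2)) = t(6) = 5, t(s(3)) = t(7) = 2, t(s(4)) = t(9) = 9, t(s(5)) = t(4) = 4, t(s(6)) = t(2) = 8, t(s(7)) = t(5) = 7, t(s(8)) = t(1) = 1, t(s(9)) = t(8) = 6.
Hence st = [3 5 2 9 4 8 7 1 6].

3 5 2 9 4 8 7 1 6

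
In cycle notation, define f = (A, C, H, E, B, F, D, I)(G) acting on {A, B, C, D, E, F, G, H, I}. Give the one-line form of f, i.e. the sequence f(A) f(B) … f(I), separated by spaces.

Reading each image from the cycles: A→C, B→F, C→H, D→I, E→B, F→D, G→G, H→E, I→A.
Listing these in domain order gives C F H I B D G E A.

C F H I B D G E A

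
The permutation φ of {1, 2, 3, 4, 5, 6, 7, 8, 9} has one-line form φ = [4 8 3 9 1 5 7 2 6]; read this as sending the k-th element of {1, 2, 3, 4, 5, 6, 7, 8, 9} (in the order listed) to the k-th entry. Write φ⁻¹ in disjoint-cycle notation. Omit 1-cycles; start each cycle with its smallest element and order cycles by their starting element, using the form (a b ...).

First write φ in disjoint cycles: (1 4 9 6 5)(2 8).
Reversing each cycle (and rotating so the smallest element leads) gives φ⁻¹ = (1 5 6 9 4)(2 8).

(1 5 6 9 4)(2 8)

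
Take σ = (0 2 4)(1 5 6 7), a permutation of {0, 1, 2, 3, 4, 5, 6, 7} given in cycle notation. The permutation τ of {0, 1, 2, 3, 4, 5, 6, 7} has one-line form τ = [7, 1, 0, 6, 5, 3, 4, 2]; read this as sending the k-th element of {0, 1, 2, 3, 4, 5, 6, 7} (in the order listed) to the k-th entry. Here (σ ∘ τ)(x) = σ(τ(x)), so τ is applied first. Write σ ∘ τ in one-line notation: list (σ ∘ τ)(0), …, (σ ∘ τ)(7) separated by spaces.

For each element, apply τ then σ: 0 → 7 → 1; 1 → 1 → 5; 2 → 0 → 2; 3 → 6 → 7; 4 → 5 → 6; 5 → 3 → 3; 6 → 4 → 0; 7 → 2 → 4.
So σ ∘ τ in one-line form is 1 5 2 7 6 3 0 4.

1 5 2 7 6 3 0 4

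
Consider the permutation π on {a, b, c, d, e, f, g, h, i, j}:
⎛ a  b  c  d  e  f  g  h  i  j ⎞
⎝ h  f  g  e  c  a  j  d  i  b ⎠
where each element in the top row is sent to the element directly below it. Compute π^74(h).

Tracing h → d → … returns to h after 9 steps, so h lies in a 9-cycle (a h d e c g j b f).
Since the cycle has length 9, π^74 acts on it the same as π^2 (74 mod 9 = 2).
Stepping 2 places around the cycle: h → d → e.

e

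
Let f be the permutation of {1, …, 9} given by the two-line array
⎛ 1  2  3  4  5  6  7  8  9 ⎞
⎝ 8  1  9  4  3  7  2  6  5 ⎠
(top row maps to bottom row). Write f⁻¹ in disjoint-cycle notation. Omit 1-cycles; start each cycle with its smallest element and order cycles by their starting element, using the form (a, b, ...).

The cycle decomposition of f is (1, 8, 6, 7, 2)(3, 9, 5).
Reversing each cycle (and rotating so the smallest element leads) gives f⁻¹ = (1, 2, 7, 6, 8)(3, 5, 9).

(1, 2, 7, 6, 8)(3, 5, 9)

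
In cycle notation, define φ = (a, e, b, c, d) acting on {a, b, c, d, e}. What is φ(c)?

c appears in (a, e, b, c, d); the next entry (wrapping around) is d.

d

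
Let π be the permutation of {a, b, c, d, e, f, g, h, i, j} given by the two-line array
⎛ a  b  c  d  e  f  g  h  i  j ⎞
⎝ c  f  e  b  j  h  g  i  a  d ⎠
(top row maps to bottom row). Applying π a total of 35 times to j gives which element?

Tracing j → d → … returns to j after 9 steps, so j lies in a 9-cycle (a, c, e, j, d, b, f, h, i).
Since the cycle has length 9, π^35 acts on it the same as π^8 (35 mod 9 = 8).
Stepping 8 places around the cycle: j → d → b → f → h → i → a → c → e.

e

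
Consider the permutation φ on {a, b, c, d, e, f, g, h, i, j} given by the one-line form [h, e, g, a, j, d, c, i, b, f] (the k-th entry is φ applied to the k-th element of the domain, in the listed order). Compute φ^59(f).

Tracing f → d → … returns to f after 8 steps, so f lies in an 8-cycle (a, h, i, b, e, j, f, d).
Powers repeat with period 8 on this cycle, and 59 mod 8 = 3, so φ^59(f) = φ^3(f).
Stepping 3 places around the cycle: f → d → a → h.

h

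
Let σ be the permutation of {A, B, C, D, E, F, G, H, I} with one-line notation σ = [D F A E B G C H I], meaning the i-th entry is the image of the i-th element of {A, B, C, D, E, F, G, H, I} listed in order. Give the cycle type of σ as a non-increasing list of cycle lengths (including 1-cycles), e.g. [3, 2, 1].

The disjoint cycles are (A D E B F G C)(H)(I), with lengths 7, 1, 1 in non-increasing order.

[7, 1, 1]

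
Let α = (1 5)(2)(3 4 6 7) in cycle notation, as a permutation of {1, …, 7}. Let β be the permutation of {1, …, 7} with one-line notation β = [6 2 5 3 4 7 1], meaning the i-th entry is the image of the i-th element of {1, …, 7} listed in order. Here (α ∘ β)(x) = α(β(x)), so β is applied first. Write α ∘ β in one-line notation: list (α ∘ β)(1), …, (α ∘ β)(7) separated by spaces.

For each element, apply β then α: 1 → 6 → 7; 2 → 2 → 2; 3 → 5 → 1; 4 → 3 → 4; 5 → 4 → 6; 6 → 7 → 3; 7 → 1 → 5.
So α ∘ β in one-line form is 7 2 1 4 6 3 5.

7 2 1 4 6 3 5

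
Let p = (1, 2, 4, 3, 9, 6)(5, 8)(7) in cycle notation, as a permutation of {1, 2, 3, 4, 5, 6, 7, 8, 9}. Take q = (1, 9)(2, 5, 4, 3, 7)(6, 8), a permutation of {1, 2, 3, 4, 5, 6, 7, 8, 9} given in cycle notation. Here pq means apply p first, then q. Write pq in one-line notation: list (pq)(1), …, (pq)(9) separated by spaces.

Chase each element through p then q: 1 → 2 → 5; 2 → 4 → 3; 3 → 9 → 1; 4 → 3 → 7; 5 → 8 → 6; 6 → 1 → 9; 7 → 7 → 2; 8 → 5 → 4; 9 → 6 → 8.
Collecting the images, pq = [5 3 1 7 6 9 2 4 8].

5 3 1 7 6 9 2 4 8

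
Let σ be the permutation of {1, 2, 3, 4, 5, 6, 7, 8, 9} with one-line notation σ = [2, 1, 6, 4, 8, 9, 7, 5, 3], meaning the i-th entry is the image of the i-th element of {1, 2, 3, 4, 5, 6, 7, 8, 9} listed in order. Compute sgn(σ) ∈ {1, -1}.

In disjoint-cycle form the cycle lengths are 3, 2, 2, 1, 1.
A cycle of length ℓ contributes ℓ−1 transpositions, so σ is a product of 2 + 1 + 1 = 4 transpositions — even.

1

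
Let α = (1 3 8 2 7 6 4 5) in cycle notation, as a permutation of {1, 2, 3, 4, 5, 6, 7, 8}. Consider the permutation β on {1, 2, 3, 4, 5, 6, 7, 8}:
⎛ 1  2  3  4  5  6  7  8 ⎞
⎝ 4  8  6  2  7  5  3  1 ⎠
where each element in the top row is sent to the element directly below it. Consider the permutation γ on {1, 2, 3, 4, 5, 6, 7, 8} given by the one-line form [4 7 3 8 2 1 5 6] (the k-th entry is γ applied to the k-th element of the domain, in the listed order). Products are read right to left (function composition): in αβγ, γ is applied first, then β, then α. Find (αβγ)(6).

5

(αβγ)(6) = α(β(γ(6))). γ(6) = 1, then β(1) = 4, then α(4) = 5, so the result is 5.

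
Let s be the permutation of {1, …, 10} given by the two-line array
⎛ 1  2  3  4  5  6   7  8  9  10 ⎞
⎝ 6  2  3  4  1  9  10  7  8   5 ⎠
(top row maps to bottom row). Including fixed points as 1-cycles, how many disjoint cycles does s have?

The cycle decomposition is (1 6 9 8 7 10 5)(2)(3)(4), which has 4 cycles (counting 1-cycles).

4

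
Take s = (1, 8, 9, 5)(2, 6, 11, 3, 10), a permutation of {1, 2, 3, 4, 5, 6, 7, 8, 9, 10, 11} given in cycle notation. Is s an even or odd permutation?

The cycle lengths are 5, 4, 1, 1.
A cycle of length ℓ contributes ℓ−1 transpositions, so s is a product of 4 + 3 = 7 transpositions — odd.

odd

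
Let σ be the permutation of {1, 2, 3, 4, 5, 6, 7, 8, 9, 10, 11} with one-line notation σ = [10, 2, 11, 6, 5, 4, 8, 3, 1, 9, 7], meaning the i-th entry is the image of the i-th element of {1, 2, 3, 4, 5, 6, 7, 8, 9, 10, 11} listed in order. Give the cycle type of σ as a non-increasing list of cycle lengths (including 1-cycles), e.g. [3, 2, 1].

The disjoint cycles are (1 10 9)(2)(3 11 7 8)(4 6)(5), with lengths 4, 3, 2, 1, 1 in non-increasing order.

[4, 3, 2, 1, 1]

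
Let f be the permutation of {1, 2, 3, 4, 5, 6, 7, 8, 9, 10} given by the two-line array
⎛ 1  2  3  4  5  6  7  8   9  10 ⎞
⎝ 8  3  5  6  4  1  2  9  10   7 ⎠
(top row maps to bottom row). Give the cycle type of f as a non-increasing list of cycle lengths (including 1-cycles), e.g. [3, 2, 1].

[10]

The disjoint cycles are (1 8 9 10 7 2 3 5 4 6), with lengths 10 in non-increasing order.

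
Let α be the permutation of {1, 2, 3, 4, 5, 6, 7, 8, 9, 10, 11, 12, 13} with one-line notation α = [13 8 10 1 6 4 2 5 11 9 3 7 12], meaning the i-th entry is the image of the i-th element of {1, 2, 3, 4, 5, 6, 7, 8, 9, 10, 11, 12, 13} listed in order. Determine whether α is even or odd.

odd

In disjoint-cycle form the cycle lengths are 9, 4.
A cycle is odd iff its length is even; α has 1 even-length cycle, so sgn(α) = (−1)^1 and α is odd.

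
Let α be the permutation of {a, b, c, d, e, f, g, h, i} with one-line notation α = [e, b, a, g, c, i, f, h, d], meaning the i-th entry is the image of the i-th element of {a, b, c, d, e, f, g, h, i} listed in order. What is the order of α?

Writing α as disjoint cycles, the cycle lengths are 4, 3, 1, 1.
Since disjoint cycles commute, ord(α) = lcm(4, 3) = 12.

12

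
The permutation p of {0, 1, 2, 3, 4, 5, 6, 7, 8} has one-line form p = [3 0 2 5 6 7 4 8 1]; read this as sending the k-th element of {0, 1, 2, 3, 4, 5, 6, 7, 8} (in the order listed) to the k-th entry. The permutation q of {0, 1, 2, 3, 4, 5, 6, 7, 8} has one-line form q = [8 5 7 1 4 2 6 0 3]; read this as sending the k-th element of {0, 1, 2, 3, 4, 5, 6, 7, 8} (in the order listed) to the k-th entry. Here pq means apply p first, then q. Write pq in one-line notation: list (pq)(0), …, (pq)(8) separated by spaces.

1 8 7 2 6 0 4 3 5

(pq)(x) = q(p(x)). Computing each image: q(p(0)) = q(3) = 1, q(p(1)) = q(0) = 8, q(p(2)) = q(2) = 7, q(p(3)) = q(5) = 2, q(p(4)) = q(6) = 6, q(p(5)) = q(7) = 0, q(p(6)) = q(4) = 4, q(p(7)) = q(8) = 3, q(p(8)) = q(1) = 5.
Hence pq = [1 8 7 2 6 0 4 3 5].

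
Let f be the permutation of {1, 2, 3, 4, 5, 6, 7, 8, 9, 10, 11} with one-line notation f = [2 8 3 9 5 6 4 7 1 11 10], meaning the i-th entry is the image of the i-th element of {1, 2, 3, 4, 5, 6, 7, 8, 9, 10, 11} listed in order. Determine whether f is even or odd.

In disjoint-cycle form the cycle lengths are 6, 2, 1, 1, 1.
A cycle of length ℓ contributes ℓ−1 transpositions, so f is a product of 5 + 1 = 6 transpositions — even.

even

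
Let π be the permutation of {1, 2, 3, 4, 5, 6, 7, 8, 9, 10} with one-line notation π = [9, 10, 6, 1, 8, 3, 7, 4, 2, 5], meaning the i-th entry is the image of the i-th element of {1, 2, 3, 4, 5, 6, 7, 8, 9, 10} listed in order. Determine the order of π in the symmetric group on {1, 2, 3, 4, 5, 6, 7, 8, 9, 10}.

Decomposing into disjoint cycles gives cycle lengths 7, 2, 1.
The order of π is the least common multiple of its cycle lengths: lcm(7, 2) = 14.

14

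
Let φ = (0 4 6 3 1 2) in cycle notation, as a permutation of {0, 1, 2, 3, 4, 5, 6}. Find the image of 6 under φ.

3

6 appears in (0 4 6 3 1 2); the next entry (wrapping around) is 3.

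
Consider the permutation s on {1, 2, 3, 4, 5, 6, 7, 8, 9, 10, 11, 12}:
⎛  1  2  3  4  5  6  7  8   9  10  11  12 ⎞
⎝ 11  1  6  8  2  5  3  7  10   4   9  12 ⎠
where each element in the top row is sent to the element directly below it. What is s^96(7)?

10

Tracing 7 → 3 → … returns to 7 after 11 steps, so 7 lies in an 11-cycle (1, 11, 9, 10, 4, 8, 7, 3, 6, 5, 2).
Since the cycle has length 11, s^96 acts on it the same as s^8 (96 mod 11 = 8).
Stepping 8 places around the cycle: 7 → 3 → 6 → 5 → 2 → 1 → 11 → 9 → 10.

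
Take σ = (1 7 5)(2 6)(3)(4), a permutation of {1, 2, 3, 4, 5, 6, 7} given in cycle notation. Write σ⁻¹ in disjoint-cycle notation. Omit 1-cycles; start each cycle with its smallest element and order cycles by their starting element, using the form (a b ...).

If σ sends a → b within a cycle, σ⁻¹ sends b → a; equivalently, reverse each cycle.
Reversing each cycle of σ and rotating so the smallest element leads gives (1 5 7)(2 6).

(1 5 7)(2 6)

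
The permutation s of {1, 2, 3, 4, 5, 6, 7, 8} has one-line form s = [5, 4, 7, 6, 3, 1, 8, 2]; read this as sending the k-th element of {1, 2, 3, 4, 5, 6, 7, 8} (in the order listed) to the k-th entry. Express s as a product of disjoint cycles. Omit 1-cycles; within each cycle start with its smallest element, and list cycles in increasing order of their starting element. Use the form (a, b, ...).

(1, 5, 3, 7, 8, 2, 4, 6)

From 1: 1 → 5 → 3 → 7 → 8 → 2 → 4 → 6 → 1, closing the cycle (1, 5, 3, 7, 8, 2, 4, 6).
Continuing from each remaining unvisited element yields (1, 5, 3, 7, 8, 2, 4, 6).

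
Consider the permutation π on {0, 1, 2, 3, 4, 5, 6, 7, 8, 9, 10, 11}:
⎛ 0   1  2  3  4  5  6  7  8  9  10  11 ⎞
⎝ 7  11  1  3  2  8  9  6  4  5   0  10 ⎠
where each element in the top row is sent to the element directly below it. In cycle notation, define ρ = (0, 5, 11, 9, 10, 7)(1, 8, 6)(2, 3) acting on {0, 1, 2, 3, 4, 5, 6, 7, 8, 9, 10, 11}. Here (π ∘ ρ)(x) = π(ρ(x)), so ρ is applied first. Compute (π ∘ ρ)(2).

ρ(2) = 3, then π(3) = 3; composing gives (π ∘ ρ)(2) = 3.

3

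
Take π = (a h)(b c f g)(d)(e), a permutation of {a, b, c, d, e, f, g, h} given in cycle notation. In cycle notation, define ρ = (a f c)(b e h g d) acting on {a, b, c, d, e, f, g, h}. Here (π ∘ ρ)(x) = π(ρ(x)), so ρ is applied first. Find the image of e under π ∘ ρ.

ρ(e) = h, then π(h) = a; composing gives (π ∘ ρ)(e) = a.

a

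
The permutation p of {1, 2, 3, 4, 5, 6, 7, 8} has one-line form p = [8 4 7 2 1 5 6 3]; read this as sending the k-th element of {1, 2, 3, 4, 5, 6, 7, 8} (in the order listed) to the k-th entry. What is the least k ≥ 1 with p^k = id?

Decomposing into disjoint cycles gives cycle lengths 6, 2.
Since disjoint cycles commute, ord(p) = lcm(6, 2) = 6.

6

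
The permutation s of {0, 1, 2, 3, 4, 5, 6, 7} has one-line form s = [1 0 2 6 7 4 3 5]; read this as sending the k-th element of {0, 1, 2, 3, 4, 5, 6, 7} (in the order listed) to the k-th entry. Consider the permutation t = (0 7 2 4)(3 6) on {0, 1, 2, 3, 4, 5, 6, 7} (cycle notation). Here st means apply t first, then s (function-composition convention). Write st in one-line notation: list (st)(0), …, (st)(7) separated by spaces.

(st)(x) = s(t(x)). Computing each image: s(t(0)) = s(7) = 5, s(t(1)) = s(1) = 0, s(t(2)) = s(4) = 7, s(t(3)) = s(6) = 3, s(t(4)) = s(0) = 1, s(t(5)) = s(5) = 4, s(t(6)) = s(3) = 6, s(t(7)) = s(2) = 2.
Hence st = [5 0 7 3 1 4 6 2].

5 0 7 3 1 4 6 2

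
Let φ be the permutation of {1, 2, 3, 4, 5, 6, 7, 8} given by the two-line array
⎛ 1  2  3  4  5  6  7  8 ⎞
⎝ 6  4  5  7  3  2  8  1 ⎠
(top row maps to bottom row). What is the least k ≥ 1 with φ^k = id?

The disjoint-cycle form of φ has cycle lengths 6, 2.
The order is lcm(6, 2) = 6.

6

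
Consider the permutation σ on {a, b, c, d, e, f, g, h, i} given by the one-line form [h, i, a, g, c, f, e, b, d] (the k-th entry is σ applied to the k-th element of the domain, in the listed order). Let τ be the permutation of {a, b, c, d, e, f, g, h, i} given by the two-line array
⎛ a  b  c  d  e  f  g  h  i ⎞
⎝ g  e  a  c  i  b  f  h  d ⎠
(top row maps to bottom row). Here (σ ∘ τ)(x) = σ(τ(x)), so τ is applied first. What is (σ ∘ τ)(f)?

i

τ(f) = b, then σ(b) = i; composing gives (σ ∘ τ)(f) = i.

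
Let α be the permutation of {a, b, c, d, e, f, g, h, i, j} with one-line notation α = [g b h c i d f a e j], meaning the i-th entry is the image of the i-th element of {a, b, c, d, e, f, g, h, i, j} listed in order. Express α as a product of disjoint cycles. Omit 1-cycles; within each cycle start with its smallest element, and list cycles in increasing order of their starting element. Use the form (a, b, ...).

(a, g, f, d, c, h)(e, i)

From a: a → g → f → d → c → h → a, closing the cycle (a, g, f, d, c, h).
Continuing from each remaining unvisited element yields (a, g, f, d, c, h)(e, i).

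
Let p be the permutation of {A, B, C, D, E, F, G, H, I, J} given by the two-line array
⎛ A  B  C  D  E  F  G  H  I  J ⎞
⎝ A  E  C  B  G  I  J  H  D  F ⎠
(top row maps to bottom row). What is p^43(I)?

D

Tracing I → D → … returns to I after 7 steps, so I lies in a 7-cycle (B E G J F I D).
Since the cycle has length 7, p^43 acts on it the same as p^1 (43 mod 7 = 1).
Stepping 1 place around the cycle: I → D.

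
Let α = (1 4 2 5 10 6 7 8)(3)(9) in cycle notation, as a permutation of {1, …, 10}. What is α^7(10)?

10 lies in the 8-cycle (1 4 2 5 10 6 7 8).
Advancing 7 steps from 10: 10 → 6 → 7 → 8 → 1 → 4 → 2 → 5.

5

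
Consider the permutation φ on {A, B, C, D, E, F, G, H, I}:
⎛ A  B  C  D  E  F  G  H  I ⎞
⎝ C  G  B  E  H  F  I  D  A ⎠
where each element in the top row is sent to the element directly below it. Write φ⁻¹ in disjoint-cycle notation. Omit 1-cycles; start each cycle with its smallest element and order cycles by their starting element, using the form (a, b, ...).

(A, I, G, B, C)(D, H, E)

The cycle decomposition of φ is (A, C, B, G, I)(D, E, H).
Reversing each cycle (and rotating so the smallest element leads) gives φ⁻¹ = (A, I, G, B, C)(D, H, E).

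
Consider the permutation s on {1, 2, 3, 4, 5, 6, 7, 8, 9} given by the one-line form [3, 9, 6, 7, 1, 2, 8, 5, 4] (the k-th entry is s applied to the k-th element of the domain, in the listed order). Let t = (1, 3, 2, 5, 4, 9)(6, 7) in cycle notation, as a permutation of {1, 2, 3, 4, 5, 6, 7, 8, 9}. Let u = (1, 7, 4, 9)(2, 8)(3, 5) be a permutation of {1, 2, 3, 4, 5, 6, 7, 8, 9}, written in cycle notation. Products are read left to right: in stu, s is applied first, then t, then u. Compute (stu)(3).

4

Apply the permutations in order: s(3) = 6, then t(6) = 7, then u(7) = 4. So (stu)(3) = 4.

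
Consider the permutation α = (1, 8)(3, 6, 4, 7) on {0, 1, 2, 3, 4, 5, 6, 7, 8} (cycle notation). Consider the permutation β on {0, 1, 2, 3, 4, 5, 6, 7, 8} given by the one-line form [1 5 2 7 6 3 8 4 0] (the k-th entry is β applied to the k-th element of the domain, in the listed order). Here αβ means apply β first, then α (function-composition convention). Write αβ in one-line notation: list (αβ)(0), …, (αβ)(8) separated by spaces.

8 5 2 3 4 6 1 7 0

(αβ)(x) = α(β(x)). Computing each image: α(β(0)) = α(1) = 8, α(β(1)) = α(5) = 5, α(β(2)) = α(2) = 2, α(β(3)) = α(7) = 3, α(β(4)) = α(6) = 4, α(β(5)) = α(3) = 6, α(β(6)) = α(8) = 1, α(β(7)) = α(4) = 7, α(β(8)) = α(0) = 0.
Hence αβ = [8 5 2 3 4 6 1 7 0].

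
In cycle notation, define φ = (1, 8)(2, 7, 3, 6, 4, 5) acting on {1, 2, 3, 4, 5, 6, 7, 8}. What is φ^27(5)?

5 lies in the 6-cycle (2, 7, 3, 6, 4, 5).
Since the cycle has length 6, φ^27 acts on it the same as φ^3 (27 mod 6 = 3).
Advancing 3 steps from 5: 5 → 2 → 7 → 3.

3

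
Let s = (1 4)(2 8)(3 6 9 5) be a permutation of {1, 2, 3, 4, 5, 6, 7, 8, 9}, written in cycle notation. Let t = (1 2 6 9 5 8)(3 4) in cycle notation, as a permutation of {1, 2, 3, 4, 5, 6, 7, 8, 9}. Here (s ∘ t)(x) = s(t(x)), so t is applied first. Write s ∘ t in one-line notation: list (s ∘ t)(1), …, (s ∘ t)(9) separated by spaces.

(s ∘ t)(x) = s(t(x)). Computing each image: s(t(1)) = s(2) = 8, s(t(2)) = s(6) = 9, s(t(3)) = s(4) = 1, s(t(4)) = s(3) = 6, s(t(5)) = s(8) = 2, s(t(6)) = s(9) = 5, s(t(7)) = s(7) = 7, s(t(8)) = s(1) = 4, s(t(9)) = s(5) = 3.
Hence s ∘ t = [8 9 1 6 2 5 7 4 3].

8 9 1 6 2 5 7 4 3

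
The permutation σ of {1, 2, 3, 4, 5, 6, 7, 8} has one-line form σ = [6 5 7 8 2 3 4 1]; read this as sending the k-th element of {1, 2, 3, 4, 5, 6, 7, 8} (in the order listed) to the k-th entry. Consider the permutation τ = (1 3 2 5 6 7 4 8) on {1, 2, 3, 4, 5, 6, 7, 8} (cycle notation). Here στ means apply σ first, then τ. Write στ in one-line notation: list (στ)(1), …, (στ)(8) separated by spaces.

7 6 4 1 5 2 8 3

For each element, apply σ then τ: 1 → 6 → 7; 2 → 5 → 6; 3 → 7 → 4; 4 → 8 → 1; 5 → 2 → 5; 6 → 3 → 2; 7 → 4 → 8; 8 → 1 → 3.
So στ in one-line form is 7 6 4 1 5 2 8 3.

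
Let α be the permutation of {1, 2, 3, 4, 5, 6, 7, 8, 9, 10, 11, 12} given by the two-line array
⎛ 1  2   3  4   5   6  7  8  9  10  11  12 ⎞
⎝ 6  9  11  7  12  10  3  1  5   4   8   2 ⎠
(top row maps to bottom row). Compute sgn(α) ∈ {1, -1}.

1

In disjoint-cycle form the cycle lengths are 8, 4.
A cycle of length ℓ contributes ℓ−1 transpositions, so α is a product of 7 + 3 = 10 transpositions — even.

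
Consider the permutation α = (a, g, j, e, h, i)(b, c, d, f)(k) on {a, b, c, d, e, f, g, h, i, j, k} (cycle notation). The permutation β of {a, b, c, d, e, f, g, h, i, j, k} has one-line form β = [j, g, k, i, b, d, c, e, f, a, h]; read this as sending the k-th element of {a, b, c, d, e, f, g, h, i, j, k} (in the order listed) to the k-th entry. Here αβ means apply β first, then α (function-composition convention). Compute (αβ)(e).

β(e) = b, then α(b) = c; composing gives (αβ)(e) = c.

c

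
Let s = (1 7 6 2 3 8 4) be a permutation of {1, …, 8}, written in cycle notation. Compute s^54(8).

8 lies in the 7-cycle (1 7 6 2 3 8 4).
Powers repeat with period 7 on this cycle, and 54 mod 7 = 5, so s^54(8) = s^5(8).
Stepping 5 places around the cycle: 8 → 4 → 1 → 7 → 6 → 2.

2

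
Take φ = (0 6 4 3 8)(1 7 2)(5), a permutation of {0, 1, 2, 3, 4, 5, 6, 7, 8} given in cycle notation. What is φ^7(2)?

2 lies in the 3-cycle (1 7 2).
On a 3-cycle, φ^3 is the identity, so φ^7 = φ^1 there (7 ≡ 1 mod 3).
Stepping 1 place around the cycle: 2 → 1.

1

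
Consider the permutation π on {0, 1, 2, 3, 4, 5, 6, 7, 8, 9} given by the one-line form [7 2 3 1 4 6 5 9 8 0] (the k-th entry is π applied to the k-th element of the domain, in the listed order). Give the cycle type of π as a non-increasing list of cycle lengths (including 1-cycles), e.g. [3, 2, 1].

The disjoint cycles are (0 7 9)(1 2 3)(4)(5 6)(8), with lengths 3, 3, 2, 1, 1 in non-increasing order.

[3, 3, 2, 1, 1]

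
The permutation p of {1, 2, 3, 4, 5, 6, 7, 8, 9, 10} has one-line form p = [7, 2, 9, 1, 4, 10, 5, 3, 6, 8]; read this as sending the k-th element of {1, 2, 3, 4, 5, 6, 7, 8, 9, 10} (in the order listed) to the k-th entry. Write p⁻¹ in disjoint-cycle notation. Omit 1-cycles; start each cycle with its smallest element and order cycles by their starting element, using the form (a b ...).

The cycle decomposition of p is (1 7 5 4)(3 9 6 10 8).
The inverse reverses every cycle; in canonical form, p⁻¹ = (1 4 5 7)(3 8 10 6 9).

(1 4 5 7)(3 8 10 6 9)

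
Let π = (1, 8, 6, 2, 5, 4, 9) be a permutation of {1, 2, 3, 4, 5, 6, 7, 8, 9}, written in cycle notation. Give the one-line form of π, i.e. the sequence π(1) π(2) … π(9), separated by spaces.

8 5 3 9 4 2 7 6 1

Reading each image from the cycles: 1→8, 2→5, 3→3, 4→9, 5→4, 6→2, 7→7, 8→6, 9→1.
So the one-line form is 8 5 3 9 4 2 7 6 1.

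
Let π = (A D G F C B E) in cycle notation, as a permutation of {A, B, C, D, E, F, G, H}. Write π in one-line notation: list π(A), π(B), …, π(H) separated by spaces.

D E B G A C F H

Each element maps to the next entry in its cycle (wrapping to the front): A↦D, B↦E, C↦B, D↦G, E↦A, F↦C, G↦F, H↦H.
Listing these in domain order gives D E B G A C F H.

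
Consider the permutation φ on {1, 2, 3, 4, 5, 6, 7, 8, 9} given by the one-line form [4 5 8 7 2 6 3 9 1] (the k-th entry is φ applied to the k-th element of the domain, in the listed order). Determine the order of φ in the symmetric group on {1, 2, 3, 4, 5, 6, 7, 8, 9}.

6

Writing φ as disjoint cycles, the cycle lengths are 6, 2, 1.
The order is lcm(6, 2) = 6.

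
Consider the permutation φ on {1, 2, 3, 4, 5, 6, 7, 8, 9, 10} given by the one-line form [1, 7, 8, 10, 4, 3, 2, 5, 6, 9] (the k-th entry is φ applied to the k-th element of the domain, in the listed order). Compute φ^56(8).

Tracing 8 → 5 → … returns to 8 after 7 steps, so 8 lies in a 7-cycle (3, 8, 5, 4, 10, 9, 6).
Since the cycle has length 7, φ^56 acts on it the same as φ^0 (56 mod 7 = 0).
So φ^56(8) = 8.

8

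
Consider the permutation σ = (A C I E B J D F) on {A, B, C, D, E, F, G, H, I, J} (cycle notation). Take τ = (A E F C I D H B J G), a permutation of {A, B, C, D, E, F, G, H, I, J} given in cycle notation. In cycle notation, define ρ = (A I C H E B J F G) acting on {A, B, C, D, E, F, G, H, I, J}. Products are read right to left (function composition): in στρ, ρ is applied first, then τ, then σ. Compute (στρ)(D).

Apply the permutations in order: ρ(D) = D, then τ(D) = H, then σ(H) = H. So (στρ)(D) = H.

H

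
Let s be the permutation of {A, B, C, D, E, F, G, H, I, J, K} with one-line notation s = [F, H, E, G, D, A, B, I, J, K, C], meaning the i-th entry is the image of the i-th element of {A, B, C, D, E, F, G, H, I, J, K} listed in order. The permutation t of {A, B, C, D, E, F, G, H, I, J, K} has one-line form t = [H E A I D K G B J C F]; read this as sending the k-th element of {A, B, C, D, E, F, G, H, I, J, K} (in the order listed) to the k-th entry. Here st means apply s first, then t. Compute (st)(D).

G

s(D) = G, then t(G) = G; composing gives (st)(D) = G.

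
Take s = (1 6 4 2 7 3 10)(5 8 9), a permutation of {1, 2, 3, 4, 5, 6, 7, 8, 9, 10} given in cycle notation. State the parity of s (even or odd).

The cycle lengths are 7, 3.
A cycle is odd iff its length is even; s has 0 even-length cycles, so sgn(s) = (−1)^0 and s is even.

even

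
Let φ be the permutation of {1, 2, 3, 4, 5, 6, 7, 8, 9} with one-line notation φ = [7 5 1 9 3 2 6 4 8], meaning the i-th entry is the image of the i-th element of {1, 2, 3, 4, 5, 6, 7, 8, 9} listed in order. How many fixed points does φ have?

No element satisfies φ(x) = x, so there are 0 fixed points.

0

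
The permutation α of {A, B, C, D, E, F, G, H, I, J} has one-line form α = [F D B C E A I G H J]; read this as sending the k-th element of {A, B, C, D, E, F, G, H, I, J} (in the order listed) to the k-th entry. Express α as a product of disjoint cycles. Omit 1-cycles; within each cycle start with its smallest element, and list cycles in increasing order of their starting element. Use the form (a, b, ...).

(A, F)(B, D, C)(G, I, H)

From A: A → F → A, closing the cycle (A, F).
Continuing from each remaining unvisited element yields (A, F)(B, D, C)(G, I, H).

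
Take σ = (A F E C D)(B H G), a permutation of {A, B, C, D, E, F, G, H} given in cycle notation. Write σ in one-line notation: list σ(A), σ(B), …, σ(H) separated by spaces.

Image by image: A→F, B→H, C→D, D→A, E→C, F→E, G→B, H→G.
Listing these in domain order gives F H D A C E B G.

F H D A C E B G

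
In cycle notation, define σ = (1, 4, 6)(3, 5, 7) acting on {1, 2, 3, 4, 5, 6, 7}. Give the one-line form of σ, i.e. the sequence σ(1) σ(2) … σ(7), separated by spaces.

Reading each image from the cycles: 1↦4, 2↦2, 3↦5, 4↦6, 5↦7, 6↦1, 7↦3.
Listing these in domain order gives 4 2 5 6 7 1 3.

4 2 5 6 7 1 3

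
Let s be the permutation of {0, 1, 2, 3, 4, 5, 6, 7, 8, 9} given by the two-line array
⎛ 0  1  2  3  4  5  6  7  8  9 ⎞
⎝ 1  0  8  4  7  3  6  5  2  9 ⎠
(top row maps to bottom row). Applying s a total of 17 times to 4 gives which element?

7

Tracing 4 → 7 → … returns to 4 after 4 steps, so 4 lies in a 4-cycle (3, 4, 7, 5).
On a 4-cycle, s^4 is the identity, so s^17 = s^1 there (17 ≡ 1 mod 4).
Advancing 1 step from 4: 4 → 7.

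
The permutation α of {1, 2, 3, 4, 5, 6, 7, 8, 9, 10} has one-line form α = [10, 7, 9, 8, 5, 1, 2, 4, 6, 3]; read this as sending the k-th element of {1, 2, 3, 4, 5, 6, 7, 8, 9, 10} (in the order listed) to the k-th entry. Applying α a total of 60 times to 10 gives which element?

10

Tracing 10 → 3 → … returns to 10 after 5 steps, so 10 lies in a 5-cycle (1 10 3 9 6).
Powers repeat with period 5 on this cycle, and 60 mod 5 = 0, so α^60(10) = α^0(10).
So α^60(10) = 10.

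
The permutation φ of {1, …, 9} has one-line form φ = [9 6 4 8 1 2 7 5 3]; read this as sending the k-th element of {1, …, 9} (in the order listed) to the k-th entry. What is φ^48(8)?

8

Tracing 8 → 5 → … returns to 8 after 6 steps, so 8 lies in a 6-cycle (1 9 3 4 8 5).
Powers repeat with period 6 on this cycle, and 48 mod 6 = 0, so φ^48(8) = φ^0(8).
So φ^48(8) = 8.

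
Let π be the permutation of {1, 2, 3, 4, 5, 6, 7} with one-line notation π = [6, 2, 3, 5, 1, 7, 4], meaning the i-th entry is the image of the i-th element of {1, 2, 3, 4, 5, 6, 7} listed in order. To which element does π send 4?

4 is element number 4 of the domain, and entry number 4 of the one-line form is 5, so π(4) = 5.

5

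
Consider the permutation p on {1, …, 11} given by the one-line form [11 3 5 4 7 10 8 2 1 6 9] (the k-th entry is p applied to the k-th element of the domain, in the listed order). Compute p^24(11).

Tracing 11 → 9 → … returns to 11 after 3 steps, so 11 lies in a 3-cycle (1 11 9).
Since the cycle has length 3, p^24 acts on it the same as p^0 (24 mod 3 = 0).
So p^24(11) = 11.

11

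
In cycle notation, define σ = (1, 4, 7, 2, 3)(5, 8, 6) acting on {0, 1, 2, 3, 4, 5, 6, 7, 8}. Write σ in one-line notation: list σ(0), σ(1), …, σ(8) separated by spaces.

0 4 3 1 7 8 5 2 6

Each element maps to the next entry in its cycle (wrapping to the front): 0↦0, 1↦4, 2↦3, 3↦1, 4↦7, 5↦8, 6↦5, 7↦2, 8↦6.
So the one-line form is 0 4 3 1 7 8 5 2 6.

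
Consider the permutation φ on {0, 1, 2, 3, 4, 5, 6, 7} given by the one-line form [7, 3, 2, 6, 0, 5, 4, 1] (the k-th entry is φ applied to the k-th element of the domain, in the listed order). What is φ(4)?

0

4 is element number 5 of the domain, and entry number 5 of the one-line form is 0, so φ(4) = 0.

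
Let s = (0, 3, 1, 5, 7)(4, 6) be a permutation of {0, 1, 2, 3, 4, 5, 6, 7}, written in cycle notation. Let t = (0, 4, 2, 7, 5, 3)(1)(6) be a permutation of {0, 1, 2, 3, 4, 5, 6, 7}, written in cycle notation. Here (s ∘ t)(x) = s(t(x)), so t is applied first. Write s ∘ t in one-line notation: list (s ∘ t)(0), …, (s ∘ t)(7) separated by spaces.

(s ∘ t)(x) = s(t(x)). Computing each image: s(t(0)) = s(4) = 6, s(t(1)) = s(1) = 5, s(t(2)) = s(7) = 0, s(t(3)) = s(0) = 3, s(t(4)) = s(2) = 2, s(t(5)) = s(3) = 1, s(t(6)) = s(6) = 4, s(t(7)) = s(5) = 7.
Hence s ∘ t = [6 5 0 3 2 1 4 7].

6 5 0 3 2 1 4 7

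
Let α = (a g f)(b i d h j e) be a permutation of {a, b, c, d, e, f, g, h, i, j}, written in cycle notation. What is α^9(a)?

a

a lies in the 3-cycle (a g f).
On a 3-cycle, α^3 is the identity, so α^9 = α^0 there (9 ≡ 0 mod 3).
So α^9(a) = a.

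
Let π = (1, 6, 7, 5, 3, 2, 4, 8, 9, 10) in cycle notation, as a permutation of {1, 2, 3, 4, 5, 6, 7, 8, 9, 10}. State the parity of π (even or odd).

The cycle lengths are 10.
A cycle of length ℓ contributes ℓ−1 transpositions, so π is a product of 9 transpositions — odd.

odd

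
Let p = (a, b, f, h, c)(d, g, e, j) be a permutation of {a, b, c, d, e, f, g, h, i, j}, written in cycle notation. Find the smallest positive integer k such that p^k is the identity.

The disjoint cycles have lengths 5, 4, 1.
The order of p is the least common multiple of its cycle lengths: lcm(5, 4) = 20.

20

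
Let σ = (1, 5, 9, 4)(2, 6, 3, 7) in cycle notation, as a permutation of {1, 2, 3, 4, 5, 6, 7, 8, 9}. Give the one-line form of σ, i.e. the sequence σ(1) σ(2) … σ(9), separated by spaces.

Image by image: 1→5, 2→6, 3→7, 4→1, 5→9, 6→3, 7→2, 8→8, 9→4.
So the one-line form is 5 6 7 1 9 3 2 8 4.

5 6 7 1 9 3 2 8 4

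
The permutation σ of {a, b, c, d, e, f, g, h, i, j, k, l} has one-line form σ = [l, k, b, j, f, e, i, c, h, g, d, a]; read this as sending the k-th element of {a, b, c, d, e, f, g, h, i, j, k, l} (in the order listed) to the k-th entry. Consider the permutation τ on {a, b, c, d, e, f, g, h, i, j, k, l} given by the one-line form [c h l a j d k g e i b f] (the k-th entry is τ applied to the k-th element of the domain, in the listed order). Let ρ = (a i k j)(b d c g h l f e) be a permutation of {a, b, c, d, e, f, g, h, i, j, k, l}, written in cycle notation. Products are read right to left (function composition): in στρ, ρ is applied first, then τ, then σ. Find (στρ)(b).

(στρ)(b) = σ(τ(ρ(b))). ρ(b) = d, then τ(d) = a, then σ(a) = l, so the result is l.

l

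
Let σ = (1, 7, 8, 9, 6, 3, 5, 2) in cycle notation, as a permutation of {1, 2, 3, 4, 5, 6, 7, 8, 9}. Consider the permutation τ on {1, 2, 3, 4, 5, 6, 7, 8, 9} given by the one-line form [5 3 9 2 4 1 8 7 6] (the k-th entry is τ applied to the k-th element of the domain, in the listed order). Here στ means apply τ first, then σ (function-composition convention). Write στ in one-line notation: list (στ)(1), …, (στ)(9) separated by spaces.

2 5 6 1 4 7 9 8 3

For each element, apply τ then σ: 1 → 5 → 2; 2 → 3 → 5; 3 → 9 → 6; 4 → 2 → 1; 5 → 4 → 4; 6 → 1 → 7; 7 → 8 → 9; 8 → 7 → 8; 9 → 6 → 3.
So στ in one-line form is 2 5 6 1 4 7 9 8 3.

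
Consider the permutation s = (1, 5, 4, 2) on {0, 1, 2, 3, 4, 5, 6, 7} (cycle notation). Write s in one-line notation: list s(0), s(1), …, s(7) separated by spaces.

Reading each image from the cycles: 0→0, 1→5, 2→1, 3→3, 4→2, 5→4, 6→6, 7→7.
Listing these in domain order gives 0 5 1 3 2 4 6 7.

0 5 1 3 2 4 6 7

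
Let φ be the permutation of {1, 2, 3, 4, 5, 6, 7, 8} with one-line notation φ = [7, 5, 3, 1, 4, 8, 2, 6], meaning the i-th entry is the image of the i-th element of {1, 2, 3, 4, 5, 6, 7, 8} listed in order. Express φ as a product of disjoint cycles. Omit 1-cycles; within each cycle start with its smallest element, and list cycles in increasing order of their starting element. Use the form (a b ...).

(1 7 2 5 4)(6 8)

From 1: 1 → 7 → 2 → 5 → 4 → 1, closing the cycle (1 7 2 5 4).
Repeating from the next unused element and collecting all non-trivial cycles gives (1 7 2 5 4)(6 8).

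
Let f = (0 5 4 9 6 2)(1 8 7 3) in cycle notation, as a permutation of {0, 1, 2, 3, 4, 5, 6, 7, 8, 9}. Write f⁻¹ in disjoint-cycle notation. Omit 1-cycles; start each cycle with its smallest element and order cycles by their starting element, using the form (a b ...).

(0 2 6 9 4 5)(1 3 7 8)

The inverse reverses each cycle.
After reversing and putting each cycle's least element first, f⁻¹ = (0 2 6 9 4 5)(1 3 7 8).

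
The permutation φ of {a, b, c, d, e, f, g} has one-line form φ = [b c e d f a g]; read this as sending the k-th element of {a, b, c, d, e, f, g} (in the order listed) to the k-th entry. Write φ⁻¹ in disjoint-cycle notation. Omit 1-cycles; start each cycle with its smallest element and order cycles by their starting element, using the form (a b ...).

First write φ in disjoint cycles: (a b c e f).
The inverse reverses every cycle; in canonical form, φ⁻¹ = (a f e c b).

(a f e c b)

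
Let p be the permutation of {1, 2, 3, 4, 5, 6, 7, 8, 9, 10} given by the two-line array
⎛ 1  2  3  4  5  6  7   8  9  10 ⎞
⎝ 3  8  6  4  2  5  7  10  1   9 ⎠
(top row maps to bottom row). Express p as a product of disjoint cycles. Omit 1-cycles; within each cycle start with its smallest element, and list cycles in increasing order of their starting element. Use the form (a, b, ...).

(1, 3, 6, 5, 2, 8, 10, 9)

Start at 1 and follow images: 1 → 3 → 6 → 5 → 2 → 8 → 10 → 9 → 1, giving the cycle (1, 3, 6, 5, 2, 8, 10, 9).
Repeating from the next unused element and collecting all non-trivial cycles gives (1, 3, 6, 5, 2, 8, 10, 9).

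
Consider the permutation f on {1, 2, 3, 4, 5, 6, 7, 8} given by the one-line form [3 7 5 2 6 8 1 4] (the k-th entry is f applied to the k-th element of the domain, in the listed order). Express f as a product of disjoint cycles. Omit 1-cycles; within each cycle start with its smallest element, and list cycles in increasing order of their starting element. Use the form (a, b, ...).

Start at 1 and follow images: 1 → 3 → 5 → 6 → 8 → 4 → 2 → 7 → 1, giving the cycle (1, 3, 5, 6, 8, 4, 2, 7).
Repeating from the next unused element and collecting all non-trivial cycles gives (1, 3, 5, 6, 8, 4, 2, 7).

(1, 3, 5, 6, 8, 4, 2, 7)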